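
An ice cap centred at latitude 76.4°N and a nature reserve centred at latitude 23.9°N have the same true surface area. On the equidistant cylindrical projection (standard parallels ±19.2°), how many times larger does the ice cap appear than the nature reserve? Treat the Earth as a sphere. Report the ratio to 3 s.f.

3.89

The equidistant cylindrical projection with φ₀ = 19.2° has h = 1 (meridians true) and k = cos φ₀ / cos φ along parallels.
Areal scale at 76.4°: h·k = 1.000 × 4.016 = 4.016.
Areal scale at 23.9°: h·k = 1.000 × 1.033 = 1.033.
Ratio = 4.016/1.033 ≈ 3.89.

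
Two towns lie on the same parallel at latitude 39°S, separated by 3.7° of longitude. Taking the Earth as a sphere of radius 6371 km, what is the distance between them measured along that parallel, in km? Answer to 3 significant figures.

Arc length along a parallel = R cos φ · Δλ (with Δλ in radians).
= 6371 × cos 39° × (3.7° × π/180) = 6371 × 0.7771 × 0.06458 ≈ 320 km.

320 km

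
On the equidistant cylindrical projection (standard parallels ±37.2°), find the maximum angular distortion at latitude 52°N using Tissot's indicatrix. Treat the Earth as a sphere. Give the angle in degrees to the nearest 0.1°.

The equidistant cylindrical projection with φ₀ = 37.2° has h = 1 (meridians true) and k = cos φ₀ / cos φ along parallels.
At 52°: h = 1.000, k = 1.294; principal scales a = 1.294, b = 1.000.
sin(ω/2) = (a − b)/(a + b) = 0.2938/2.294 = 0.1281, so ω = 2 arcsin(0.1281) ≈ 14.7°.

14.7°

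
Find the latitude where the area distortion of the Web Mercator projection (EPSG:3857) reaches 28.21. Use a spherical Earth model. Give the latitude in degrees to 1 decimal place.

79.1°

Mercator areal scale is sec²φ.
sec²φ = 28.21  ⇒  cos²φ = 0.03545  ⇒  cos φ = 0.1883.
φ = arccos(0.1883) ≈ 79.1°.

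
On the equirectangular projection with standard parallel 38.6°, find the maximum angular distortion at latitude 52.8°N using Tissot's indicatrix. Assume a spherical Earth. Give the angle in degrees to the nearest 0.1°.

14.7°

The equidistant cylindrical projection with φ₀ = 38.6° has h = 1 (meridians true) and k = cos φ₀ / cos φ along parallels.
At 52.8°: h = 1.000, k = 1.293; principal scales a = 1.293, b = 1.000.
sin(ω/2) = (a − b)/(a + b) = 0.2926/2.293 = 0.1276, so ω = 2 arcsin(0.1276) ≈ 14.7°.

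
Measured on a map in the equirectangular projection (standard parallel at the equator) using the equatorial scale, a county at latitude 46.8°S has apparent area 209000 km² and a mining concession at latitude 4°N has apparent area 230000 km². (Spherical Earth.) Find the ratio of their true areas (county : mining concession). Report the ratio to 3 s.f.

0.624

Plate carrée has h = 1 and k = sec φ, giving areal scale sec φ; true area = (apparent area) · cos φ.
True area of county: 209000 × cos(46.8°) = 209000 × 0.6845 = 143100 km².
True area of mining concession: 230000 × cos(4°) = 230000 × 0.9976 = 229400 km².
Ratio = 143100 / 229400 ≈ 0.624.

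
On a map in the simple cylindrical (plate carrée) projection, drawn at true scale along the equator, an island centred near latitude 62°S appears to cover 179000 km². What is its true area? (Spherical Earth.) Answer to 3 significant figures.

Plate carrée maps x = Rλ, y = Rφ. The meridian scale is h = 1 and the parallel scale is k = 1/cos φ = sec φ.
Areal scale = h·k = 1 × sec φ; at 62°, h = 1.000, k = 2.130, so h·k = 2.130.
True area = apparent / (areal scale) = 179000 / 2.130 ≈ 84000 km².

84000 km²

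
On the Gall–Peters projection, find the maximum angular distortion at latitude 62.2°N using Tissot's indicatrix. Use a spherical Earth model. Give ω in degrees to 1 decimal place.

46.4°

The Gall–Peters projection is cylindrical equal-area with φ₀ = 45°. For cylindrical equal-area with standard parallel φ₀, h = cos φ / cos φ₀ and k = cos φ₀ / cos φ, so h·k = 1.
At 62.2°: h = 0.6596, k = 1.516; principal scales a = 1.516, b = 0.6596.
sin(ω/2) = (a − b)/(a + b) = 0.8566/2.176 = 0.3937, so ω = 2 arcsin(0.3937) ≈ 46.4°.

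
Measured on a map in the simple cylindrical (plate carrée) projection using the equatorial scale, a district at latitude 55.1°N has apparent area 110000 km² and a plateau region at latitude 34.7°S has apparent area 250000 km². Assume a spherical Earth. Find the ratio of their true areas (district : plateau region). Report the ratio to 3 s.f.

On the plate carrée, areal scale = h·k = 1 × sec φ, so true area = apparent × cos φ.
True area of district: 110000 × cos(55.1°) = 110000 × 0.5721 = 62940 km².
True area of plateau region: 250000 × cos(34.7°) = 250000 × 0.8221 = 205500 km².
Ratio = 62940 / 205500 ≈ 0.306.

0.306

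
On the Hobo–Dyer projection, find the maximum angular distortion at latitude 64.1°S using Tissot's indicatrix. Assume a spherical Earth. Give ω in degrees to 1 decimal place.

64.7°

Hobo–Dyer is a cylindrical equal-area projection with standard parallels at ±37.5°. Cylindrical equal-area (φ₀ = 37.5°): h = cos φ / cos 37.5° along meridians, k = cos 37.5° / cos φ along parallels; h·k = 1.
At 64.1°: h = 0.5506, k = 1.816; principal scales a = 1.816, b = 0.5506.
sin(ω/2) = (a − b)/(a + b) = 1.266/2.367 = 0.5348, so ω = 2 arcsin(0.5348) ≈ 64.7°.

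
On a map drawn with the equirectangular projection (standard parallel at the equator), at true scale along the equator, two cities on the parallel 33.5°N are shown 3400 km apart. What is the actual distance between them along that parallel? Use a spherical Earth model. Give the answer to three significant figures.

In the plate carrée (x = Rλ, y = Rφ), meridians are true-scale (h = 1) and parallels are stretched by k = sec φ.
Along the parallel at 33.5°, map distances are exaggerated by k = sec 33.5° = 1.199.
True distance = 3400 / 1.199 = 3400 × cos 33.5° ≈ 2840 km.

2840 km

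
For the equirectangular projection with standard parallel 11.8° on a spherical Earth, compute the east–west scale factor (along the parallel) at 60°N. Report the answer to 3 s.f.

In the equirectangular projection with standard parallel φ₀ = 11.8° (x = Rλ cos φ₀, y = Rφ), meridians are true-scale (h = 1) and the parallel scale is k = cos φ₀ / cos φ.
k = cos 11.8° / cos 60° = 0.9789/0.5000 = 1.958.

1.96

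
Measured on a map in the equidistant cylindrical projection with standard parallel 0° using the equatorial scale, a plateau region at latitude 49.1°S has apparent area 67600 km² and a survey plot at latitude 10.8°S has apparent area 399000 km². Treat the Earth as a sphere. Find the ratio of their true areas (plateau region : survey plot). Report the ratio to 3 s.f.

0.113

Plate carrée has h = 1 and k = sec φ, giving areal scale sec φ; true area = (apparent area) · cos φ.
True area of plateau region: 67600 × cos(49.1°) = 67600 × 0.6547 = 44260 km².
True area of survey plot: 399000 × cos(10.8°) = 399000 × 0.9823 = 391900 km².
Ratio = 44260 / 391900 ≈ 0.113.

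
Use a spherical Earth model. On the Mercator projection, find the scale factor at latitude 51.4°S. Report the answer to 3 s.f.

For Mercator, h = k = sec φ (a conformal cylindrical projection has a single point scale, 1/cos φ).
k = 1/cos 51.4° = 1/0.6239 = 1.603.

1.60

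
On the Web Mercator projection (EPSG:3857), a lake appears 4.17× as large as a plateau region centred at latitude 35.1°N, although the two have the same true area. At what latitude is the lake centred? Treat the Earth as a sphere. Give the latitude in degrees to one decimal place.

66.4°

Mercator areal scale is sec²φ, so apparent-area ratio = sec²φ₁ / sec²φ₂ = cos²φ₂ / cos²φ₁.
cos²φ₂ / cos²φ₁ = 4.17  ⇒  cos φ₁ = cos 35.1° / √4.17 = 0.8181/2.042 = 0.4006.
φ₁ = arccos(0.4006) ≈ 66.4°.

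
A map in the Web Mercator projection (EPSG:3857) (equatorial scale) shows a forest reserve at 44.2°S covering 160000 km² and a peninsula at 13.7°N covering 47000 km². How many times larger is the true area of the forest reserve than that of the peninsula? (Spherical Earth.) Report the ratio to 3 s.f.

1.85

Since Mercator area scale is 1/cos²φ, the true area equals the apparent area multiplied by cos²φ.
True area of forest reserve: 160000 × cos²(44.2°) = 160000 × 0.5140 = 82230 km².
True area of peninsula: 47000 × cos²(13.7°) = 47000 × 0.9439 = 44360 km².
Ratio = 82230 / 44360 ≈ 1.85.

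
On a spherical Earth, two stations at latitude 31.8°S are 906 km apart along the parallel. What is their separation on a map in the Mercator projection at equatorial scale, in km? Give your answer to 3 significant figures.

1070 km

For Mercator, h = k = sec φ (a conformal cylindrical projection has a single point scale, 1/cos φ).
Along the parallel, k = sec 31.8° = 1/0.8499 = 1.177.
Map distance = 906 × 1.177 ≈ 1070 km.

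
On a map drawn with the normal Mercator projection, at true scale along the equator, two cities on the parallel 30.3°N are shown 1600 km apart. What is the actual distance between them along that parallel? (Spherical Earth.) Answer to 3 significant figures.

The Mercator projection is conformal; its linear scale factor is the same in every direction and equals sec φ = 1/cos φ.
Along the parallel at 30.3°, map distances are exaggerated by k = sec 30.3° = 1.158.
True distance = 1600 / 1.158 = 1600 × cos 30.3° ≈ 1380 km.

1380 km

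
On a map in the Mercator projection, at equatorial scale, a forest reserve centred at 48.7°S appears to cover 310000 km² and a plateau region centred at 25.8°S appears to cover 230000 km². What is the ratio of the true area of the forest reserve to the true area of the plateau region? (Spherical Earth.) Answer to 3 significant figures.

0.724

Mercator's areal exaggeration is sec²φ; hence true area = (apparent area) · cos²φ.
True area of forest reserve: 310000 × cos²(48.7°) = 310000 × 0.4356 = 135000 km².
True area of plateau region: 230000 × cos²(25.8°) = 230000 × 0.8106 = 186400 km².
Ratio = 135000 / 186400 ≈ 0.724.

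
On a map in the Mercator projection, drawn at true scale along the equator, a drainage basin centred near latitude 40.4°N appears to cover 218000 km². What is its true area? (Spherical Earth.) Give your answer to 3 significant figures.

For Mercator, h = k = sec φ (a conformal cylindrical projection has a single point scale, 1/cos φ).
Areal scale = k² = sec²φ = 1/cos²(40.4°) = 1/0.7615² = 1.724.
True area = apparent / (areal scale) = 218000 / 1.724 ≈ 126000 km².

126000 km²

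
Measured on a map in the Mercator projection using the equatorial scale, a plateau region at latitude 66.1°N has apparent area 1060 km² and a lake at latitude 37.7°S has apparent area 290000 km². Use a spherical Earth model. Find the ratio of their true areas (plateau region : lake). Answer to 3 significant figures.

0.000958

Mercator's areal exaggeration is sec²φ; hence true area = (apparent area) · cos²φ.
True area of plateau region: 1060 × cos²(66.1°) = 1060 × 0.1641 = 174.0 km².
True area of lake: 290000 × cos²(37.7°) = 290000 × 0.6260 = 181600 km².
Ratio = 174.0 / 181600 ≈ 0.000958.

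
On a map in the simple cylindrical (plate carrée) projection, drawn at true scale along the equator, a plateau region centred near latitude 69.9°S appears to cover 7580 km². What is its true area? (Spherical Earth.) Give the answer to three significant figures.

In the plate carrée (x = Rλ, y = Rφ), meridians are true-scale (h = 1) and parallels are stretched by k = sec φ.
Areal scale = h·k = 1 × sec φ; at 69.9°, h = 1.000, k = 2.910, so h·k = 2.910.
True area = apparent / (areal scale) = 7580 / 2.910 ≈ 2600 km².

2600 km²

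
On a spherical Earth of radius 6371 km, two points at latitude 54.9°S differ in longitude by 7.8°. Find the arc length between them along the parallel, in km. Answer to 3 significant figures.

Arc length along a parallel = R cos φ · Δλ (with Δλ in radians).
= 6371 × cos 54.9° × (7.8° × π/180) = 6371 × 0.5750 × 0.1361 ≈ 499 km.

499 km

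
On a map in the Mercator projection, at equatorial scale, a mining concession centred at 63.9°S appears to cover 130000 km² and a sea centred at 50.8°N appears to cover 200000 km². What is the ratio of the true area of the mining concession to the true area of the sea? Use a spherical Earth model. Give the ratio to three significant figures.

On Mercator the areal scale is sec²φ, so true area = apparent × cos²φ.
True area of mining concession: 130000 × cos²(63.9°) = 130000 × 0.1935 = 25160 km².
True area of sea: 200000 × cos²(50.8°) = 200000 × 0.3995 = 79890 km².
Ratio = 25160 / 79890 ≈ 0.315.

0.315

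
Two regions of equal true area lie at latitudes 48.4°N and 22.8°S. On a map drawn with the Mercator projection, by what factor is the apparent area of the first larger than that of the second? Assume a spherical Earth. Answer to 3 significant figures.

Mercator areal scale is sec²φ.
At 48.4°: sec²(48.4°) = 1/0.6639² = 2.269.
At 22.8°: sec²(22.8°) = 1/0.9219² = 1.177.
Ratio = 2.269/1.177 = cos²(22.8°)/cos²(48.4°) ≈ 1.93.

1.93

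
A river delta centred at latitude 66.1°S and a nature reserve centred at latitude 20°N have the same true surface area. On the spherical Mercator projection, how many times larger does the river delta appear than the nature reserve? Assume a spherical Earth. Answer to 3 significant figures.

Mercator is conformal with k = sec φ, so areal scale = k² = sec²φ.
At 66.1°: sec²(66.1°) = 1/0.4051² = 6.092.
At 20°: sec²(20°) = 1/0.9397² = 1.132.
Ratio = 6.092/1.132 = cos²(20°)/cos²(66.1°) ≈ 5.38.

5.38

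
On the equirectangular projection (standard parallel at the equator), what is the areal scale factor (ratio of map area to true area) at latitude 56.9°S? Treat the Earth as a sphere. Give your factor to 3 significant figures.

For the equirectangular projection with φ₀ = 0 (plate carrée), h = 1 along meridians and k = sec φ along parallels.
Areal scale = h·k = 1 × sec φ; at 56.9°, h = 1.000, k = 1.831, so h·k = 1.831.

1.83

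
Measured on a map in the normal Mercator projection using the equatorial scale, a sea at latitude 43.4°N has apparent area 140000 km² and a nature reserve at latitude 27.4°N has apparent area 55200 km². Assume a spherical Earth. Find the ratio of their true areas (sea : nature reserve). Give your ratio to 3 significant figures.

Since Mercator area scale is 1/cos²φ, the true area equals the apparent area multiplied by cos²φ.
True area of sea: 140000 × cos²(43.4°) = 140000 × 0.5279 = 73910 km².
True area of nature reserve: 55200 × cos²(27.4°) = 55200 × 0.7882 = 43510 km².
Ratio = 73910 / 43510 ≈ 1.70.

1.70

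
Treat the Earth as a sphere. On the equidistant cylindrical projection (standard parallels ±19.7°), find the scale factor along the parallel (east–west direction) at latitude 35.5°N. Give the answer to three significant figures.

1.16

With standard parallel φ₀ = 19.7°, the equirectangular projection gives x = Rλ cos φ₀, y = Rφ, so h = 1 and k = cos 19.7° / cos φ.
k = cos 19.7° / cos 35.5° = 0.9415/0.8141 = 1.156.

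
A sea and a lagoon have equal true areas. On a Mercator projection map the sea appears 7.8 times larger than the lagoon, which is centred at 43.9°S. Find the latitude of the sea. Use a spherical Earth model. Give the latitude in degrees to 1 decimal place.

75.0°

Mercator areal scale is sec²φ, so apparent-area ratio = sec²φ₁ / sec²φ₂ = cos²φ₂ / cos²φ₁.
cos²φ₂ / cos²φ₁ = 7.8  ⇒  cos φ₁ = cos 43.9° / √7.8 = 0.7206/2.793 = 0.2580.
φ₁ = arccos(0.2580) ≈ 75.0°.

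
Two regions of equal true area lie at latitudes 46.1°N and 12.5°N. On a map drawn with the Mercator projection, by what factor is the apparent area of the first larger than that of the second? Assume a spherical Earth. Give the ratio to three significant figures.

Mercator areal scale is sec²φ.
At 46.1°: sec²(46.1°) = 1/0.6934² = 2.080.
At 12.5°: sec²(12.5°) = 1/0.9763² = 1.049.
Ratio = 2.080/1.049 = cos²(12.5°)/cos²(46.1°) ≈ 1.98.

1.98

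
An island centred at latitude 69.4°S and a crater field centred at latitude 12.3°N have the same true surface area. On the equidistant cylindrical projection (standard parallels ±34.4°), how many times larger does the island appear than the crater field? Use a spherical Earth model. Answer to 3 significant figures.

The equidistant cylindrical projection with φ₀ = 34.4° has h = 1 (meridians true) and k = cos φ₀ / cos φ along parallels.
Areal scale at 69.4°: h·k = 1.000 × 2.345 = 2.345.
Areal scale at 12.3°: h·k = 1.000 × 0.8445 = 0.8445.
Ratio = 2.345/0.8445 ≈ 2.78.

2.78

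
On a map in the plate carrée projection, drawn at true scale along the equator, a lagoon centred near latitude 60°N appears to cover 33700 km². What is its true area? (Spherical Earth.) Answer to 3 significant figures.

Plate carrée maps x = Rλ, y = Rφ. The meridian scale is h = 1 and the parallel scale is k = 1/cos φ = sec φ.
Areal scale = h·k = 1 × sec φ; at 60°, h = 1.000, k = 2.000, so h·k = 2.000.
True area = apparent / (areal scale) = 33700 / 2.000 ≈ 16900 km².

16900 km²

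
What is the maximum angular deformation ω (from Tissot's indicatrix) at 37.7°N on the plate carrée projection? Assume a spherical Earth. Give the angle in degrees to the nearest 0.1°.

In the plate carrée (x = Rλ, y = Rφ), meridians are true-scale (h = 1) and parallels are stretched by k = sec φ.
At 37.7°: h = 1.000, k = 1.264; principal scales a = 1.264, b = 1.000.
sin(ω/2) = (a − b)/(a + b) = 0.2639/2.264 = 0.1166, so ω = 2 arcsin(0.1166) ≈ 13.4°.

13.4°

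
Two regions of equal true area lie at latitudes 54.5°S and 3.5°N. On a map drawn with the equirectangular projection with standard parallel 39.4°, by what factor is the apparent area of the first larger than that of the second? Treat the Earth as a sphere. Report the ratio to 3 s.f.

1.72

In the equirectangular projection with standard parallel φ₀ = 39.4° (x = Rλ cos φ₀, y = Rφ), meridians are true-scale (h = 1) and the parallel scale is k = cos φ₀ / cos φ.
Areal scale at 54.5°: h·k = 1.000 × 1.331 = 1.331.
Areal scale at 3.5°: h·k = 1.000 × 0.7742 = 0.7742.
Ratio = 1.331/0.7742 ≈ 1.72.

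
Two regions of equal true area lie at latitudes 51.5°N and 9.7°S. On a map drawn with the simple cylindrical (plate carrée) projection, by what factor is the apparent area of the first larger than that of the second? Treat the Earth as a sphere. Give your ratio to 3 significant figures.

For the equirectangular projection with φ₀ = 0 (plate carrée), h = 1 along meridians and k = sec φ along parallels.
Areal scale at 51.5°: h·k = 1.000 × 1.606 = 1.606.
Areal scale at 9.7°: h·k = 1.000 × 1.015 = 1.015.
Ratio = 1.606/1.015 ≈ 1.58.

1.58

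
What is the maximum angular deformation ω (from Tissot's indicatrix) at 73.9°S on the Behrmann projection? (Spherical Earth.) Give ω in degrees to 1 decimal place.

Behrmann is a cylindrical equal-area projection with standard parallels at ±30°. Cylindrical equal-area (φ₀ = 30°): h = cos φ / cos 30° along meridians, k = cos 30° / cos φ along parallels; h·k = 1.
At 73.9°: h = 0.3202, k = 3.123; principal scales a = 3.123, b = 0.3202.
sin(ω/2) = (a − b)/(a + b) = 2.803/3.443 = 0.8140, so ω = 2 arcsin(0.8140) ≈ 109.0°.

109.0°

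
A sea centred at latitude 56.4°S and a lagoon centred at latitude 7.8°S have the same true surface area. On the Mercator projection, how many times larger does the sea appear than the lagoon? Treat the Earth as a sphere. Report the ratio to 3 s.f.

3.21

Mercator areal scale is sec²φ.
At 56.4°: sec²(56.4°) = 1/0.5534² = 3.265.
At 7.8°: sec²(7.8°) = 1/0.9907² = 1.019.
Ratio = 3.265/1.019 = cos²(7.8°)/cos²(56.4°) ≈ 3.21.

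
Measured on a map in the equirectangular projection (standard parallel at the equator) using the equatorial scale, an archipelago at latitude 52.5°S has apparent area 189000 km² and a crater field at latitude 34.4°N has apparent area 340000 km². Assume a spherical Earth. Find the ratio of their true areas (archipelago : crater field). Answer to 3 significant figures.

0.410

On the plate carrée, areal scale = h·k = 1 × sec φ, so true area = apparent × cos φ.
True area of archipelago: 189000 × cos(52.5°) = 189000 × 0.6088 = 115100 km².
True area of crater field: 340000 × cos(34.4°) = 340000 × 0.8251 = 280500 km².
Ratio = 115100 / 280500 ≈ 0.410.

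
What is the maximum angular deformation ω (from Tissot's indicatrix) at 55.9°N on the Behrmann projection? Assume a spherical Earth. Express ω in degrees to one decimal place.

48.3°

Behrmann is a cylindrical equal-area projection with standard parallels at ±30°. For cylindrical equal-area with standard parallel φ₀, h = cos φ / cos φ₀ and k = cos φ₀ / cos φ, so h·k = 1.
At 55.9°: h = 0.6474, k = 1.545; principal scales a = 1.545, b = 0.6474.
sin(ω/2) = (a − b)/(a + b) = 0.8973/2.192 = 0.4094, so ω = 2 arcsin(0.4094) ≈ 48.3°.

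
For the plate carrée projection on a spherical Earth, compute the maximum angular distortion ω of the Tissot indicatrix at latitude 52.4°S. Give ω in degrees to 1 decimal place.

Plate carrée maps x = Rλ, y = Rφ. The meridian scale is h = 1 and the parallel scale is k = 1/cos φ = sec φ.
At 52.4°: h = 1.000, k = 1.639; principal scales a = 1.639, b = 1.000.
sin(ω/2) = (a − b)/(a + b) = 0.6390/2.639 = 0.2421, so ω = 2 arcsin(0.2421) ≈ 28.0°.

28.0°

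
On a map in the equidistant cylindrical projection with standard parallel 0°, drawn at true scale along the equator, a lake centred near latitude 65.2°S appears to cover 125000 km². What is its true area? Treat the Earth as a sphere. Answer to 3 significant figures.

Plate carrée maps x = Rλ, y = Rφ. The meridian scale is h = 1 and the parallel scale is k = 1/cos φ = sec φ.
Areal scale = h·k = 1 × sec φ; at 65.2°, h = 1.000, k = 2.384, so h·k = 2.384.
True area = apparent / (areal scale) = 125000 / 2.384 ≈ 52400 km².

52400 km²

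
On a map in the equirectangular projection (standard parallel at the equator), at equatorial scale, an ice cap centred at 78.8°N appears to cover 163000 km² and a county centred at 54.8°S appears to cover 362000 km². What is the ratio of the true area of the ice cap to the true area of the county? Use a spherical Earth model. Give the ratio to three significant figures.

0.152

On the plate carrée, areal scale = h·k = 1 × sec φ, so true area = apparent × cos φ.
True area of ice cap: 163000 × cos(78.8°) = 163000 × 0.1942 = 31660 km².
True area of county: 362000 × cos(54.8°) = 362000 × 0.5764 = 208700 km².
Ratio = 31660 / 208700 ≈ 0.152.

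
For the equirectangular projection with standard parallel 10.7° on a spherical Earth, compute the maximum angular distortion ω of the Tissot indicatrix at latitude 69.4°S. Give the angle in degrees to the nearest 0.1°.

With standard parallel φ₀ = 10.7°, the equirectangular projection gives x = Rλ cos φ₀, y = Rφ, so h = 1 and k = cos 10.7° / cos φ.
At 69.4°: h = 1.000, k = 2.793; principal scales a = 2.793, b = 1.000.
sin(ω/2) = (a − b)/(a + b) = 1.793/3.793 = 0.4727, so ω = 2 arcsin(0.4727) ≈ 56.4°.

56.4°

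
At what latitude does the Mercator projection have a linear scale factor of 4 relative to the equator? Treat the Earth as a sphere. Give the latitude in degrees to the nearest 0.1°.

75.5°

Mercator scale is k = sec φ = 1/cos φ.
1/cos φ = 4  ⇒  cos φ = 0.2500  ⇒  φ = arccos(0.2500) ≈ 75.5°.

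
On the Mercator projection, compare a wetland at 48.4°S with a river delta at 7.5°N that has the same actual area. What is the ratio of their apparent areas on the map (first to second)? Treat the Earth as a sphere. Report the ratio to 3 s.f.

2.23

On Mercator, area is exaggerated by sec²φ = 1/cos²φ.
At 48.4°: sec²(48.4°) = 1/0.6639² = 2.269.
At 7.5°: sec²(7.5°) = 1/0.9914² = 1.017.
Ratio = 2.269/1.017 = cos²(7.5°)/cos²(48.4°) ≈ 2.23.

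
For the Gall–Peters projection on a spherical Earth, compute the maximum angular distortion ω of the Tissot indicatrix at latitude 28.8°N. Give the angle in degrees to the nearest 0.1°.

24.4°

Gall–Peters is a cylindrical equal-area projection with standard parallels at ±45°. Cylindrical equal-area (φ₀ = 45°): h = cos φ / cos 45° along meridians, k = cos 45° / cos φ along parallels; h·k = 1.
At 28.8°: h = 1.239, k = 0.8069; principal scales a = 1.239, b = 0.8069.
sin(ω/2) = (a − b)/(a + b) = 0.4324/2.046 = 0.2113, so ω = 2 arcsin(0.2113) ≈ 24.4°.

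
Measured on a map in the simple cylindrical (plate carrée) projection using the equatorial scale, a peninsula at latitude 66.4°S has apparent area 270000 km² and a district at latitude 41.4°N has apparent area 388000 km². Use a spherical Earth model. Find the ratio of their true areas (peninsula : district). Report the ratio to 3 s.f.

0.371

Plate carrée has h = 1 and k = sec φ, giving areal scale sec φ; true area = (apparent area) · cos φ.
True area of peninsula: 270000 × cos(66.4°) = 270000 × 0.4003 = 108100 km².
True area of district: 388000 × cos(41.4°) = 388000 × 0.7501 = 291000 km².
Ratio = 108100 / 291000 ≈ 0.371.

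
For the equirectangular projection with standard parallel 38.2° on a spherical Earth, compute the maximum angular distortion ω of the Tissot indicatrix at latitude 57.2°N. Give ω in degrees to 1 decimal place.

With standard parallel φ₀ = 38.2°, the equirectangular projection gives x = Rλ cos φ₀, y = Rφ, so h = 1 and k = cos 38.2° / cos φ.
At 57.2°: h = 1.000, k = 1.451; principal scales a = 1.451, b = 1.000.
sin(ω/2) = (a − b)/(a + b) = 0.4507/2.451 = 0.1839, so ω = 2 arcsin(0.1839) ≈ 21.2°.

21.2°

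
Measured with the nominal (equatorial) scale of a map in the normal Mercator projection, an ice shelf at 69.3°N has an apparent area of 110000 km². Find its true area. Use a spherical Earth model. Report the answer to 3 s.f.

Mercator is conformal, so the point scale is isotropic: h = k = sec φ = 1/cos φ.
Areal scale = k² = sec²φ = 1/cos²(69.3°) = 1/0.3535² = 8.004.
True area = apparent / (areal scale) = 110000 / 8.004 ≈ 13700 km².

13700 km²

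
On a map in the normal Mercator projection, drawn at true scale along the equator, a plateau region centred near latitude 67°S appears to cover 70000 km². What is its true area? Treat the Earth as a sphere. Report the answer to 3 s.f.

The Mercator projection is conformal; its linear scale factor is the same in every direction and equals sec φ = 1/cos φ.
Areal scale = k² = sec²φ = 1/cos²(67°) = 1/0.3907² = 6.550.
True area = apparent / (areal scale) = 70000 / 6.550 ≈ 10700 km².

10700 km²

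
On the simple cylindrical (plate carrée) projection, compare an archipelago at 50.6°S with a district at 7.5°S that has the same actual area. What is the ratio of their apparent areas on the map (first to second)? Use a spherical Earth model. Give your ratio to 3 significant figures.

For the equirectangular projection with φ₀ = 0 (plate carrée), h = 1 along meridians and k = sec φ along parallels.
Areal scale at 50.6°: h·k = 1.000 × 1.575 = 1.575.
Areal scale at 7.5°: h·k = 1.000 × 1.009 = 1.009.
Ratio = 1.575/1.009 ≈ 1.56.

1.56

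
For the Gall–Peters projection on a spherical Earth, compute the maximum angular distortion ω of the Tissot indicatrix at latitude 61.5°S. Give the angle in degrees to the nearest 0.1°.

The Gall–Peters projection is cylindrical equal-area with φ₀ = 45°. Cylindrical equal-area (φ₀ = 45°): h = cos φ / cos 45° along meridians, k = cos 45° / cos φ along parallels; h·k = 1.
At 61.5°: h = 0.6748, k = 1.482; principal scales a = 1.482, b = 0.6748.
sin(ω/2) = (a − b)/(a + b) = 0.8071/2.157 = 0.3742, so ω = 2 arcsin(0.3742) ≈ 44.0°.

44.0°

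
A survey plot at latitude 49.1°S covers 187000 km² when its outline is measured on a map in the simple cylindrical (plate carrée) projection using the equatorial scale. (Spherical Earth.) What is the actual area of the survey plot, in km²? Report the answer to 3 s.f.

Plate carrée maps x = Rλ, y = Rφ. The meridian scale is h = 1 and the parallel scale is k = 1/cos φ = sec φ.
Areal scale = h·k = 1 × sec φ; at 49.1°, h = 1.000, k = 1.527, so h·k = 1.527.
True area = apparent / (areal scale) = 187000 / 1.527 ≈ 122000 km².

122000 km²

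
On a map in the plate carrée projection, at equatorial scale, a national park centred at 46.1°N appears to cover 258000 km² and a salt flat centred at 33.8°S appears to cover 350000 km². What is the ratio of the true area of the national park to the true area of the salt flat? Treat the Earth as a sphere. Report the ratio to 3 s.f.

0.615

On the plate carrée, areal scale = h·k = 1 × sec φ, so true area = apparent × cos φ.
True area of national park: 258000 × cos(46.1°) = 258000 × 0.6934 = 178900 km².
True area of salt flat: 350000 × cos(33.8°) = 350000 × 0.8310 = 290800 km².
Ratio = 178900 / 290800 ≈ 0.615.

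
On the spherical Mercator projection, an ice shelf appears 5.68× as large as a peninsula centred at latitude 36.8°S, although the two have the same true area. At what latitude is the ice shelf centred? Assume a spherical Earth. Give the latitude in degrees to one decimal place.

For equal true areas on Mercator, apparent areas scale as sec²φ, so the ratio is cos²φ₂ / cos²φ₁.
cos²φ₂ / cos²φ₁ = 5.68  ⇒  cos φ₁ = cos 36.8° / √5.68 = 0.8007/2.383 = 0.3360.
φ₁ = arccos(0.3360) ≈ 70.4°.

70.4°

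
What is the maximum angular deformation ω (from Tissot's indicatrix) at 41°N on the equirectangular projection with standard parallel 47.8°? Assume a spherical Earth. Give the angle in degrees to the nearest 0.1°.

6.7°

With standard parallel φ₀ = 47.8°, the equirectangular projection gives x = Rλ cos φ₀, y = Rφ, so h = 1 and k = cos 47.8° / cos φ.
At 41°: h = 1.000, k = 0.8900; principal scales a = 1.000, b = 0.8900.
sin(ω/2) = (a − b)/(a + b) = 0.1100/1.890 = 0.05818, so ω = 2 arcsin(0.05818) ≈ 6.7°.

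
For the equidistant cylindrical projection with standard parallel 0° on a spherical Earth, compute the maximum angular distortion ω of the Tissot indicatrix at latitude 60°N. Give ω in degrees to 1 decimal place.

38.9°

In the plate carrée (x = Rλ, y = Rφ), meridians are true-scale (h = 1) and parallels are stretched by k = sec φ.
At 60°: h = 1.000, k = 2.000; principal scales a = 2.000, b = 1.000.
sin(ω/2) = (a − b)/(a + b) = 1.0000/3.000 = 0.3333, so ω = 2 arcsin(0.3333) ≈ 38.9°.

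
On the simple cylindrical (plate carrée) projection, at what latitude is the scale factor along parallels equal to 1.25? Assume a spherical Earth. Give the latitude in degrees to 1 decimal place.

36.9°

Plate carrée: h = 1, k = sec φ along parallels.
sec φ = 1.25  ⇒  cos φ = 0.8000  ⇒  φ ≈ 36.9°.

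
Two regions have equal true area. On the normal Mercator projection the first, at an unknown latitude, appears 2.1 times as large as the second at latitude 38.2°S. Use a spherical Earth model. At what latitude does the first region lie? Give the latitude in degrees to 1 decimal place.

57.2°

Mercator areal scale is sec²φ, so apparent-area ratio = sec²φ₁ / sec²φ₂ = cos²φ₂ / cos²φ₁.
cos²φ₂ / cos²φ₁ = 2.1  ⇒  cos φ₁ = cos 38.2° / √2.1 = 0.7859/1.449 = 0.5423.
φ₁ = arccos(0.5423) ≈ 57.2°.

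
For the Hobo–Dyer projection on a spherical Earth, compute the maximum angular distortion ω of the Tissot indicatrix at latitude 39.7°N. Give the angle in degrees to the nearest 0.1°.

The Hobo–Dyer projection is cylindrical equal-area with φ₀ = 37.5°. For cylindrical equal-area with standard parallel φ₀, h = cos φ / cos φ₀ and k = cos φ₀ / cos φ, so h·k = 1.
At 39.7°: h = 0.9698, k = 1.031; principal scales a = 1.031, b = 0.9698.
sin(ω/2) = (a − b)/(a + b) = 0.06133/2.001 = 0.03065, so ω = 2 arcsin(0.03065) ≈ 3.5°.

3.5°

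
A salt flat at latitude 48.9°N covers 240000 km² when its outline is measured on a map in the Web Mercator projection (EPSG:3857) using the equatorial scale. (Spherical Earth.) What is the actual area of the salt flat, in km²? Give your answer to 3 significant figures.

104000 km²

The Mercator projection is conformal; its linear scale factor is the same in every direction and equals sec φ = 1/cos φ.
Areal scale = k² = sec²φ = 1/cos²(48.9°) = 1/0.6574² = 2.314.
True area = apparent / (areal scale) = 240000 / 2.314 ≈ 104000 km².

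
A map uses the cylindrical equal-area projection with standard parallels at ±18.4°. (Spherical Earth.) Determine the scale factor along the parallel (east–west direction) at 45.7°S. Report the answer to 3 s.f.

A cylindrical equal-area projection with standard parallel φ₀ has meridian scale h = cos φ / cos φ₀ and parallel scale k = cos φ₀ / cos φ (so areas are preserved, h·k = 1).
k = cos 18.4° / cos 45.7° = 0.9489/0.6984 = 1.359.

1.36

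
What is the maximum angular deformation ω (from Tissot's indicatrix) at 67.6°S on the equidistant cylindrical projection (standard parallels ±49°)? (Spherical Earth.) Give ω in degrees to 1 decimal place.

With standard parallel φ₀ = 49°, the equirectangular projection gives x = Rλ cos φ₀, y = Rφ, so h = 1 and k = cos 49° / cos φ.
At 67.6°: h = 1.000, k = 1.722; principal scales a = 1.722, b = 1.000.
sin(ω/2) = (a − b)/(a + b) = 0.7216/2.722 = 0.2651, so ω = 2 arcsin(0.2651) ≈ 30.8°.

30.8°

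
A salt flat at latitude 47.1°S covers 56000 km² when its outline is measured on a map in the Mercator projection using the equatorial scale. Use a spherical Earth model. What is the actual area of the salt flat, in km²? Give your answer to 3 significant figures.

The Mercator projection is conformal; its linear scale factor is the same in every direction and equals sec φ = 1/cos φ.
Areal scale = k² = sec²φ = 1/cos²(47.1°) = 1/0.6807² = 2.158.
True area = apparent / (areal scale) = 56000 / 2.158 ≈ 25900 km².

25900 km²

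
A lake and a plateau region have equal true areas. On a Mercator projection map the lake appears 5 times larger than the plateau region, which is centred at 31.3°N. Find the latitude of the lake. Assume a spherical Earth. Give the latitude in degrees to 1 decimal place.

Mercator areal scale is sec²φ, so apparent-area ratio = sec²φ₁ / sec²φ₂ = cos²φ₂ / cos²φ₁.
cos²φ₂ / cos²φ₁ = 5  ⇒  cos φ₁ = cos 31.3° / √5 = 0.8545/2.236 = 0.3821.
φ₁ = arccos(0.3821) ≈ 67.5°.

67.5°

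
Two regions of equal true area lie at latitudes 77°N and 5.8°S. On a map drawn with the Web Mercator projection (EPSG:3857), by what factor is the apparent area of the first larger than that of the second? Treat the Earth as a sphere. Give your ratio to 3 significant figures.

Mercator is conformal with k = sec φ, so areal scale = k² = sec²φ.
At 77°: sec²(77°) = 1/0.2250² = 19.76.
At 5.8°: sec²(5.8°) = 1/0.9949² = 1.010.
Ratio = 19.76/1.010 = cos²(5.8°)/cos²(77°) ≈ 19.6.

19.6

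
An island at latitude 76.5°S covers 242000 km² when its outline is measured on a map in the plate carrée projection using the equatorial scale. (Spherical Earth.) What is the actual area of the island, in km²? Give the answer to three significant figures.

56500 km²

Plate carrée maps x = Rλ, y = Rφ. The meridian scale is h = 1 and the parallel scale is k = 1/cos φ = sec φ.
Areal scale = h·k = 1 × sec φ; at 76.5°, h = 1.000, k = 4.284, so h·k = 4.284.
True area = apparent / (areal scale) = 242000 / 4.284 ≈ 56500 km².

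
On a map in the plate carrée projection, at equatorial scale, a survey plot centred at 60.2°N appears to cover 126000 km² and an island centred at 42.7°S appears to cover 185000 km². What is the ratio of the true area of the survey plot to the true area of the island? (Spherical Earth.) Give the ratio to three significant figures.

0.461

On the plate carrée, areal scale = h·k = 1 × sec φ, so true area = apparent × cos φ.
True area of survey plot: 126000 × cos(60.2°) = 126000 × 0.4970 = 62620 km².
True area of island: 185000 × cos(42.7°) = 185000 × 0.7349 = 136000 km².
Ratio = 62620 / 136000 ≈ 0.461.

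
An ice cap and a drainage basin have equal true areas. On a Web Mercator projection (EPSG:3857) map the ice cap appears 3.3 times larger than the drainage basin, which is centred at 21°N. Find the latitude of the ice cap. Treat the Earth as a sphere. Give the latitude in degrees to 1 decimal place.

59.1°

Mercator areal scale is sec²φ, so apparent-area ratio = sec²φ₁ / sec²φ₂ = cos²φ₂ / cos²φ₁.
cos²φ₂ / cos²φ₁ = 3.3  ⇒  cos φ₁ = cos 21° / √3.3 = 0.9336/1.817 = 0.5139.
φ₁ = arccos(0.5139) ≈ 59.1°.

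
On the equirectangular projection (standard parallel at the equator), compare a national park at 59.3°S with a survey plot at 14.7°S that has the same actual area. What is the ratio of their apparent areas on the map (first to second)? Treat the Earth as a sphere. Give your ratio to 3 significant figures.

Plate carrée maps x = Rλ, y = Rφ. The meridian scale is h = 1 and the parallel scale is k = 1/cos φ = sec φ.
Areal scale at 59.3°: h·k = 1.000 × 1.959 = 1.959.
Areal scale at 14.7°: h·k = 1.000 × 1.034 = 1.034.
Ratio = 1.959/1.034 ≈ 1.89.

1.89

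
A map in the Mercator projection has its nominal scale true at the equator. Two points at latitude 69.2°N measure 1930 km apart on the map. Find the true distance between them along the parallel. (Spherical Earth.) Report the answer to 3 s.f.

Mercator is conformal, so the point scale is isotropic: h = k = sec φ = 1/cos φ.
Along the parallel at 69.2°, map distances are exaggerated by k = sec 69.2° = 2.816.
True distance = 1930 / 2.816 = 1930 × cos 69.2° ≈ 685 km.

685 km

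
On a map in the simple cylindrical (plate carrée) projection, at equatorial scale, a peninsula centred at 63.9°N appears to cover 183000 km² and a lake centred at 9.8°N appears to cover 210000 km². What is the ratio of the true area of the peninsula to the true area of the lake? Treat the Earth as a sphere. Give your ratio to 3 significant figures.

On the plate carrée, areal scale = h·k = 1 × sec φ, so true area = apparent × cos φ.
True area of peninsula: 183000 × cos(63.9°) = 183000 × 0.4399 = 80510 km².
True area of lake: 210000 × cos(9.8°) = 210000 × 0.9854 = 206900 km².
Ratio = 80510 / 206900 ≈ 0.389.

0.389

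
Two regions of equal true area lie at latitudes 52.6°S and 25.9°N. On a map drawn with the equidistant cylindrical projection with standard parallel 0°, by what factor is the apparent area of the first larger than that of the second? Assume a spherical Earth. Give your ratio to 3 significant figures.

1.48

Plate carrée maps x = Rλ, y = Rφ. The meridian scale is h = 1 and the parallel scale is k = 1/cos φ = sec φ.
Areal scale at 52.6°: h·k = 1.000 × 1.646 = 1.646.
Areal scale at 25.9°: h·k = 1.000 × 1.112 = 1.112.
Ratio = 1.646/1.112 ≈ 1.48.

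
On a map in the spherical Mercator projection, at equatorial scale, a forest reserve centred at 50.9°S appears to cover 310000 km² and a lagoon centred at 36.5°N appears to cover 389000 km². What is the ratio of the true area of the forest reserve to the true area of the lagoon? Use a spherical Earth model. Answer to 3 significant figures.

On Mercator the areal scale is sec²φ, so true area = apparent × cos²φ.
True area of forest reserve: 310000 × cos²(50.9°) = 310000 × 0.3978 = 123300 km².
True area of lagoon: 389000 × cos²(36.5°) = 389000 × 0.6462 = 251400 km².
Ratio = 123300 / 251400 ≈ 0.491.

0.491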